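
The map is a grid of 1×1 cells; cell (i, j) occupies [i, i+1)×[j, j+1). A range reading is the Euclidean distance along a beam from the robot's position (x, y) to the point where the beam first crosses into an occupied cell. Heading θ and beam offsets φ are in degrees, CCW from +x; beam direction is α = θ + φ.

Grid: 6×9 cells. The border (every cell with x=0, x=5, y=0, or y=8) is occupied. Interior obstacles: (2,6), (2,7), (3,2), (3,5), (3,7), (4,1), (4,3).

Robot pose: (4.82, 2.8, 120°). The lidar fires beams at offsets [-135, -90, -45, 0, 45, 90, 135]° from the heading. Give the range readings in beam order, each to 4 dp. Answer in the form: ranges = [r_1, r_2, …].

ranges = [0.1863, 0.2078, 0.2071, 0.2309, 0.7727, 0.9469, 0.8282]

beam 1: φ=-135°, α=345°
  d=(0.9659,-0.2588)  start (4,2)  tX=0.1863 tY=3.0910  stride 1/|dx|=1.0353 1/|dy|=3.8637
    cross x-line → (5,2), t=0.1863 (wall)
  → r_1 = 0.1863
beam 2: φ=-90°, α=30°
  d=(0.8660,0.5000)  start (4,2)  tX=0.2078 tY=0.4000  stride 1/|dx|=1.1547 1/|dy|=2.0000
    cross x-line → (5,2), t=0.2078 (wall)
  → r_2 = 0.2078
beam 3: φ=-45°, α=75°
  d=(0.2588,0.9659)  start (4,2)  tX=0.6955 tY=0.2071  stride 1/|dx|=3.8637 1/|dy|=1.0353
    cross y-line → (4,3), t=0.2071 (wall)
  → r_3 = 0.2071
beam 4: φ=0°, α=120°
  d=(-0.5000,0.8660)  start (4,2)  tX=1.6400 tY=0.2309  stride 1/|dx|=2.0000 1/|dy|=1.1547
    cross y-line → (4,3), t=0.2309 (wall)
  → r_4 = 0.2309
beam 5: φ=45°, α=165°
  d=(-0.9659,0.2588)  start (4,2)  tX=0.8489 tY=0.7727  stride 1/|dx|=1.0353 1/|dy|=3.8637
    cross y-line → (4,3), t=0.7727 (wall)
  → r_5 = 0.7727
beam 6: φ=90°, α=210°
  d=(-0.8660,-0.5000)  start (4,2)  tX=0.9469 tY=1.6000  stride 1/|dx|=1.1547 1/|dy|=2.0000
    cross x-line → (3,2), t=0.9469 (wall)
  → r_6 = 0.9469
beam 7: φ=135°, α=255°
  d=(-0.2588,-0.9659)  start (4,2)  tX=3.1682 tY=0.8282  stride 1/|dx|=3.8637 1/|dy|=1.0353
    cross y-line → (4,1), t=0.8282 (wall)
  → r_7 = 0.8282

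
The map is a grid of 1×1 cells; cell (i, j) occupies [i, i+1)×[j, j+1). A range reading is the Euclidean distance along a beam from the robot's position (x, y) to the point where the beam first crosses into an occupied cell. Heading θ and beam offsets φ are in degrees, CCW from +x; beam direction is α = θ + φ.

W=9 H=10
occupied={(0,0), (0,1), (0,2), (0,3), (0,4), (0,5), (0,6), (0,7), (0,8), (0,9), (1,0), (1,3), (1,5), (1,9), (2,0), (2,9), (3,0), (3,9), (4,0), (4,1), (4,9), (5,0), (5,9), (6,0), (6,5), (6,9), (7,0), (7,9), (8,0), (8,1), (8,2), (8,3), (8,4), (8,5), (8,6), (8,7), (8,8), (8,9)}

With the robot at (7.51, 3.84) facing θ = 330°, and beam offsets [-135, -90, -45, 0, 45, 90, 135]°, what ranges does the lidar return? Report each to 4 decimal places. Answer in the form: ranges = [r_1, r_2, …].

ranges = [6.7396, 3.2793, 1.8932, 0.5658, 0.5073, 0.9800, 1.9705]

beam 1: φ=-135°, α=195°
  d=(-0.9659,-0.2588)  start (7,3)  tX=0.5280 tY=3.2455  stride 1/|dx|=1.0353 1/|dy|=3.8637
    cross x-line → (6,3), t=0.5280
    cross x-line → (5,3), t=1.5633
    cross x-line → (4,3), t=2.5985
    cross y-line → (4,2), t=3.2455
    cross x-line → (3,2), t=3.6338
    cross x-line → (2,2), t=4.6691
    cross x-line → (1,2), t=5.7044
    cross x-line → (0,2), t=6.7396 (wall)
  → r_1 = 6.7396
beam 2: φ=-90°, α=240°
  d=(-0.5000,-0.8660)  start (7,3)  tX=1.0200 tY=0.9699  stride 1/|dx|=2.0000 1/|dy|=1.1547
    cross y-line → (7,2), t=0.9699
    cross x-line → (6,2), t=1.0200
    cross y-line → (6,1), t=2.1246
    cross x-line → (5,1), t=3.0200
    cross y-line → (5,0), t=3.2793 (wall)
  → r_2 = 3.2793
beam 3: φ=-45°, α=285°
  d=(0.2588,-0.9659)  start (7,3)  tX=1.8932 tY=0.8696  stride 1/|dx|=3.8637 1/|dy|=1.0353
    cross y-line → (7,2), t=0.8696
    cross x-line → (8,2), t=1.8932 (wall)
  → r_3 = 1.8932
beam 4: φ=0°, α=330°
  d=(0.8660,-0.5000)  start (7,3)  tX=0.5658 tY=1.6800  stride 1/|dx|=1.1547 1/|dy|=2.0000
    cross x-line → (8,3), t=0.5658 (wall)
  → r_4 = 0.5658
beam 5: φ=45°, α=15°
  d=(0.9659,0.2588)  start (7,3)  tX=0.5073 tY=0.6182  stride 1/|dx|=1.0353 1/|dy|=3.8637
    cross x-line → (8,3), t=0.5073 (wall)
  → r_5 = 0.5073
beam 6: φ=90°, α=60°
  d=(0.5000,0.8660)  start (7,3)  tX=0.9800 tY=0.1848  stride 1/|dx|=2.0000 1/|dy|=1.1547
    cross y-line → (7,4), t=0.1848
    cross x-line → (8,4), t=0.9800 (wall)
  → r_6 = 0.9800
beam 7: φ=135°, α=105°
  d=(-0.2588,0.9659)  start (7,3)  tX=1.9705 tY=0.1656  stride 1/|dx|=3.8637 1/|dy|=1.0353
    cross y-line → (7,4), t=0.1656
    cross y-line → (7,5), t=1.2009
    cross x-line → (6,5), t=1.9705 (wall)
  → r_7 = 1.9705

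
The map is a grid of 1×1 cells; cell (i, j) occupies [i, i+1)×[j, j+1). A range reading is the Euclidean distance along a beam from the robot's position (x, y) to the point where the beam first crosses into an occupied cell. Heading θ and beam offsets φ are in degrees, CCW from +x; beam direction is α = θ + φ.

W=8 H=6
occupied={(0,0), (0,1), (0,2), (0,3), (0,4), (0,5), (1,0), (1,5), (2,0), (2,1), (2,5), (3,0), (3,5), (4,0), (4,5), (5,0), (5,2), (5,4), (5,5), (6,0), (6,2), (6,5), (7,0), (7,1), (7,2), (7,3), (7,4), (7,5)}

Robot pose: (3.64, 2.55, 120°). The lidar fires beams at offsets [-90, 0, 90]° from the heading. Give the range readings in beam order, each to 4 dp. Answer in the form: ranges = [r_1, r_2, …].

beam 1: φ=-90°, α=30°
  d=(0.8660,0.5000)  start (3,2)  tX=0.4157 tY=0.9000  stride 1/|dx|=1.1547 1/|dy|=2.0000
    cross x-line → (4,2), t=0.4157
    cross y-line → (4,3), t=0.9000
    cross x-line → (5,3), t=1.5704
    cross x-line → (6,3), t=2.7251
    cross y-line → (6,4), t=2.9000
    cross x-line → (7,4), t=3.8798 (wall)
  → r_1 = 3.8798
beam 2: φ=0°, α=120°
  d=(-0.5000,0.8660)  start (3,2)  tX=1.2800 tY=0.5196  stride 1/|dx|=2.0000 1/|dy|=1.1547
    cross y-line → (3,3), t=0.5196
    cross x-line → (2,3), t=1.2800
    cross y-line → (2,4), t=1.6743
    cross y-line → (2,5), t=2.8290 (wall)
  → r_2 = 2.8290
beam 3: φ=90°, α=210°
  d=(-0.8660,-0.5000)  start (3,2)  tX=0.7390 tY=1.1000  stride 1/|dx|=1.1547 1/|dy|=2.0000
    cross x-line → (2,2), t=0.7390
    cross y-line → (2,1), t=1.1000 (wall)
  → r_3 = 1.1000

ranges = [3.8798, 2.8290, 1.1000]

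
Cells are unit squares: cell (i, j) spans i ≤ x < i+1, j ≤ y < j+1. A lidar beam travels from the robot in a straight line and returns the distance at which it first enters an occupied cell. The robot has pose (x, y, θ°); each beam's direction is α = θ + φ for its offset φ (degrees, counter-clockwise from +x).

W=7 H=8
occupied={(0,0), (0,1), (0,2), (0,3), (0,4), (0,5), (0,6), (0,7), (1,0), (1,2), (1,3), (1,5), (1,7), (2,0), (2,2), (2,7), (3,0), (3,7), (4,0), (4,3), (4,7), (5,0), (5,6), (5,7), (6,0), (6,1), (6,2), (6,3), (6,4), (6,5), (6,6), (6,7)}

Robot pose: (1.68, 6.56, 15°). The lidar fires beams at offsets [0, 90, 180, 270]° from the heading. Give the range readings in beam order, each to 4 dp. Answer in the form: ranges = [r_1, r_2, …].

beam 1: φ=0°, α=15°
  direction (0.9659, 0.2588); cell (1,6); t to first gridline: x 0.3313, y 1.7000 (then +1.0353 / +3.8637)
    (2,6) via x @ 0.3313
    (3,6) via x @ 1.3666
    (3,7) via y @ 1.7000  # hit
  → r_1 = 1.7000
beam 2: φ=90°, α=105°
  direction (-0.2588, 0.9659); cell (1,6); t to first gridline: x 2.6273, y 0.4555 (then +3.8637 / +1.0353)
    (1,7) via y @ 0.4555  # hit
  → r_2 = 0.4555
beam 3: φ=180°, α=195°
  direction (-0.9659, -0.2588); cell (1,6); t to first gridline: x 0.7040, y 2.1637 (then +1.0353 / +3.8637)
    (0,6) via x @ 0.7040  # hit
  → r_3 = 0.7040
beam 4: φ=270°, α=285°
  direction (0.2588, -0.9659); cell (1,6); t to first gridline: x 1.2364, y 0.5798 (then +3.8637 / +1.0353)
    (1,5) via y @ 0.5798  # hit
  → r_4 = 0.5798

ranges = [1.7000, 0.4555, 0.7040, 0.5798]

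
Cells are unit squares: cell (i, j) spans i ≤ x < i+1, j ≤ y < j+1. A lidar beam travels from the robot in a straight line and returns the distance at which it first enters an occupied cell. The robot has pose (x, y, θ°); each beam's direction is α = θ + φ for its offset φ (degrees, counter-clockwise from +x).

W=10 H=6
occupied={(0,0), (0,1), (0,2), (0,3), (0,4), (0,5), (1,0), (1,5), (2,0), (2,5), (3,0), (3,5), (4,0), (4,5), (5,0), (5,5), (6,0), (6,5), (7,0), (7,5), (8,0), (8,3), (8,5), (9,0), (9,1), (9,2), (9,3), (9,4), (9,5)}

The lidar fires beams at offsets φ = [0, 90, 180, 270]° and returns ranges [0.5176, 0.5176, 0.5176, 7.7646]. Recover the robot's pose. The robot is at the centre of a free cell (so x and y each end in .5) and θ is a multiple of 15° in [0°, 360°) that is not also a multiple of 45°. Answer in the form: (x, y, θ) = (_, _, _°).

The pose lattice has 31·16 = 496 candidates. Test each by forward raycasting.
  (2.5, 4.5, 300°): beam 1 = 4.0415 ≠ 0.5176 ✗
  (7.5, 3.5, 300°): beam 1 = 2.8868 ≠ 0.5176 ✗
  (8.5, 1.5, 210°): beam 1 = 1.0000 ≠ 0.5176 ✗
  (2.5, 4.5, 165°): beam 1 = 1.5529 ≠ 0.5176 ✗
  (4.5, 1.5, 60°): beam 1 = 4.0415 ≠ 0.5176 ✗
  …
  (8.5, 4.5, 285°): r_1=0.5176, r_2=0.5176, r_3=0.5176, r_4=7.7646 — all match ✓
Unique over the lattice → pose = (8.5, 4.5, 285°).

(x, y, θ) = (8.5, 4.5, 285°)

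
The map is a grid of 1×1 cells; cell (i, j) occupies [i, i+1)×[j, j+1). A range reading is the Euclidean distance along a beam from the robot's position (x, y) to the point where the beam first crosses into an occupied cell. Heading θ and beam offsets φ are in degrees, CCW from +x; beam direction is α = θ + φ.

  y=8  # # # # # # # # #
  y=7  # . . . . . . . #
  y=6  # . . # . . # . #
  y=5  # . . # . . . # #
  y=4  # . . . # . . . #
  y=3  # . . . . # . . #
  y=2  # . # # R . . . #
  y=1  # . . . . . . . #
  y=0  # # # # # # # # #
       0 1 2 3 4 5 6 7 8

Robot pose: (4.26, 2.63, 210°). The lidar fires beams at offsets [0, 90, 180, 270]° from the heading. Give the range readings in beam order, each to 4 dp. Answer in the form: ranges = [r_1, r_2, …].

ranges = [0.3002, 1.8822, 0.8545, 6.2007]

beam 1: φ=0°, α=210°
  direction (-0.8660, -0.5000); cell (4,2); t to first gridline: x 0.3002, y 1.2600 (then +1.1547 / +2.0000)
    (3,2) via x @ 0.3002  # hit
  → r_1 = 0.3002
beam 2: φ=90°, α=300°
  direction (0.5000, -0.8660); cell (4,2); t to first gridline: x 1.4800, y 0.7275 (then +2.0000 / +1.1547)
    (4,1) via y @ 0.7275
    (5,1) via x @ 1.4800
    (5,0) via y @ 1.8822  # hit
  → r_2 = 1.8822
beam 3: φ=180°, α=30°
  direction (0.8660, 0.5000); cell (4,2); t to first gridline: x 0.8545, y 0.7400 (then +1.1547 / +2.0000)
    (4,3) via y @ 0.7400
    (5,3) via x @ 0.8545  # hit
  → r_3 = 0.8545
beam 4: φ=270°, α=120°
  direction (-0.5000, 0.8660); cell (4,2); t to first gridline: x 0.5200, y 0.4272 (then +2.0000 / +1.1547)
    (4,3) via y @ 0.4272
    (3,3) via x @ 0.5200
    (3,4) via y @ 1.5819
    (2,4) via x @ 2.5200
    (2,5) via y @ 2.7366
    (2,6) via y @ 3.8913
    (1,6) via x @ 4.5200
    (1,7) via y @ 5.0460
    (1,8) via y @ 6.2007  # hit
  → r_4 = 6.2007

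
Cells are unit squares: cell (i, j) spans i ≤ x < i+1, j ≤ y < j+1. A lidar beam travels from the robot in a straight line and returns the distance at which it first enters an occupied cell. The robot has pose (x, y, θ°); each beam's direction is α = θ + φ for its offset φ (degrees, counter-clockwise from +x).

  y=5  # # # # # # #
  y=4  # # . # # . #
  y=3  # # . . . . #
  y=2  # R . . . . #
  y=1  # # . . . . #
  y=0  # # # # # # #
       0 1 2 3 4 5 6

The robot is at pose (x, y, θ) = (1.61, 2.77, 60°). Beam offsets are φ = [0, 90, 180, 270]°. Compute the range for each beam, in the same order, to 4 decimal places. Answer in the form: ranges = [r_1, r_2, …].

ranges = [0.2656, 0.4600, 0.8891, 3.5400]

beam 1: φ=0°, α=60°
  dir = (cos 60°, sin 60°) = (0.5000, 0.8660); from cell (1,2)
  next x-line at t=0.7800, next y-line at t=0.2656; Δt_x=2.0000, Δt_y=1.1547
    y: enter (1,3) at t=0.2656 ← occupied
  → r_1 = 0.2656
beam 2: φ=90°, α=150°
  dir = (cos 150°, sin 150°) = (-0.8660, 0.5000); from cell (1,2)
  next x-line at t=0.7044, next y-line at t=0.4600; Δt_x=1.1547, Δt_y=2.0000
    y: enter (1,3) at t=0.4600 ← occupied
  → r_2 = 0.4600
beam 3: φ=180°, α=240°
  dir = (cos 240°, sin 240°) = (-0.5000, -0.8660); from cell (1,2)
  next x-line at t=1.2200, next y-line at t=0.8891; Δt_x=2.0000, Δt_y=1.1547
    y: enter (1,1) at t=0.8891 ← occupied
  → r_3 = 0.8891
beam 4: φ=270°, α=330°
  dir = (cos 330°, sin 330°) = (0.8660, -0.5000); from cell (1,2)
  next x-line at t=0.4503, next y-line at t=1.5400; Δt_x=1.1547, Δt_y=2.0000
    x: enter (2,2) at t=0.4503
    y: enter (2,1) at t=1.5400
    x: enter (3,1) at t=1.6050
    x: enter (4,1) at t=2.7597
    y: enter (4,0) at t=3.5400 ← occupied
  → r_4 = 3.5400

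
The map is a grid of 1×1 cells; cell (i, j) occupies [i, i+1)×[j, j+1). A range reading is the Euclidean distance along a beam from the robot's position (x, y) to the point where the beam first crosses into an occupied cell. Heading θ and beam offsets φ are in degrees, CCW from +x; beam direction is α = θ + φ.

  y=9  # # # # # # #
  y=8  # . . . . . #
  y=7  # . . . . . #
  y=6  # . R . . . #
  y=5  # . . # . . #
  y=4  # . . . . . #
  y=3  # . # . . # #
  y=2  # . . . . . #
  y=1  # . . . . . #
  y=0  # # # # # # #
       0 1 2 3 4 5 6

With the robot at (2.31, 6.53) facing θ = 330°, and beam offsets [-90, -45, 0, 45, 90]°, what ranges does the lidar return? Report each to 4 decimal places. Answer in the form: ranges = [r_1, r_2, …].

beam 1: φ=-90°, α=240°
  direction (-0.5000, -0.8660); cell (2,6); t to first gridline: x 0.6200, y 0.6120 (then +2.0000 / +1.1547)
    (2,5) via y @ 0.6120
    (1,5) via x @ 0.6200
    (1,4) via y @ 1.7667
    (0,4) via x @ 2.6200  # hit
  → r_1 = 2.6200
beam 2: φ=-45°, α=285°
  direction (0.2588, -0.9659); cell (2,6); t to first gridline: x 2.6660, y 0.5487 (then +3.8637 / +1.0353)
    (2,5) via y @ 0.5487
    (2,4) via y @ 1.5840
    (2,3) via y @ 2.6192  # hit
  → r_2 = 2.6192
beam 3: φ=0°, α=330°
  direction (0.8660, -0.5000); cell (2,6); t to first gridline: x 0.7967, y 1.0600 (then +1.1547 / +2.0000)
    (3,6) via x @ 0.7967
    (3,5) via y @ 1.0600  # hit
  → r_3 = 1.0600
beam 4: φ=45°, α=15°
  direction (0.9659, 0.2588); cell (2,6); t to first gridline: x 0.7143, y 1.8159 (then +1.0353 / +3.8637)
    (3,6) via x @ 0.7143
    (4,6) via x @ 1.7496
    (4,7) via y @ 1.8159
    (5,7) via x @ 2.7849
    (6,7) via x @ 3.8202  # hit
  → r_4 = 3.8202
beam 5: φ=90°, α=60°
  direction (0.5000, 0.8660); cell (2,6); t to first gridline: x 1.3800, y 0.5427 (then +2.0000 / +1.1547)
    (2,7) via y @ 0.5427
    (3,7) via x @ 1.3800
    (3,8) via y @ 1.6974
    (3,9) via y @ 2.8521  # hit
  → r_5 = 2.8521

ranges = [2.6200, 2.6192, 1.0600, 3.8202, 2.8521]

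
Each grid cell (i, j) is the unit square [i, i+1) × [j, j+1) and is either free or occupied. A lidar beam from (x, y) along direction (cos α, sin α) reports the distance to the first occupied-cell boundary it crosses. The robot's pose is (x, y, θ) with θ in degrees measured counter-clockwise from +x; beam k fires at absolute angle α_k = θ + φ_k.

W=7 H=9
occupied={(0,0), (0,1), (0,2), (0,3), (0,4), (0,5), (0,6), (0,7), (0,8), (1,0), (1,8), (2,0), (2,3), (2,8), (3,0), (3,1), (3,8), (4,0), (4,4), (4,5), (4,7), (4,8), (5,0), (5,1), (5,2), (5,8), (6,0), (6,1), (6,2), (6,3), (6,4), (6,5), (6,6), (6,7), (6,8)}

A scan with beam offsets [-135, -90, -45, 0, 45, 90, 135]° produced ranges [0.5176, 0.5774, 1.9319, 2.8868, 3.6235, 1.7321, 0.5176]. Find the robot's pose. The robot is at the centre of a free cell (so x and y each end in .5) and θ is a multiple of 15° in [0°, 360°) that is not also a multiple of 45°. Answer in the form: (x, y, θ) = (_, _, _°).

(x, y, θ) = (3.5, 7.5, 210°)

Enumerate (i+0.5, j+0.5, θ) over the 28 free cells and 16 admissible headings. For each, cast all 7 beams and compare to the given ranges.
  (3.5, 5.5, 15°): beam 1 = 1.7321 ≠ 0.5176 ✗
  (4.5, 6.5, 195°): beam 1 = 0.5774 ≠ 0.5176 ✗
  (2.5, 1.5, 300°): beam 1 = 1.5529 ≠ 0.5176 ✗
  (1.5, 4.5, 60°): beam 1 = 3.6235 ≠ 0.5176 ✗
  …
  (3.5, 7.5, 210°): r_1=0.5176, r_2=0.5774, r_3=1.9319, r_4=2.8868, r_5=3.6235, r_6=1.7321, r_7=0.5176 — all match ✓
Unique over the lattice → pose = (3.5, 7.5, 210°).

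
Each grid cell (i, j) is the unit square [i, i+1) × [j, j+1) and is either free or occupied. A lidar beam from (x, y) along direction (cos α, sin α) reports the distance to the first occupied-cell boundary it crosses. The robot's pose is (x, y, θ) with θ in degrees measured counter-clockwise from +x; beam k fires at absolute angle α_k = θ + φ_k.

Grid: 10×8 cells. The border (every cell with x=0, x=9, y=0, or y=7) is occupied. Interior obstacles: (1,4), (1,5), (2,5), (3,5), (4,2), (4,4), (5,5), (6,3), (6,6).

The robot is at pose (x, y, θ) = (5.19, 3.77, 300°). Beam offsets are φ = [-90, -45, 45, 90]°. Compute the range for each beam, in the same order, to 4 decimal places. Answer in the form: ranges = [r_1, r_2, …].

beam 1: φ=-90°, α=210°
  dir = (cos 210°, sin 210°) = (-0.8660, -0.5000); from cell (5,3)
  next x-line at t=0.2194, next y-line at t=1.5400; Δt_x=1.1547, Δt_y=2.0000
    x: enter (4,3) at t=0.2194
    x: enter (3,3) at t=1.3741
    y: enter (3,2) at t=1.5400
    x: enter (2,2) at t=2.5288
    y: enter (2,1) at t=3.5400
    x: enter (1,1) at t=3.6835
    x: enter (0,1) at t=4.8382 ← occupied
  → r_1 = 4.8382
beam 2: φ=-45°, α=255°
  dir = (cos 255°, sin 255°) = (-0.2588, -0.9659); from cell (5,3)
  next x-line at t=0.7341, next y-line at t=0.7972; Δt_x=3.8637, Δt_y=1.0353
    x: enter (4,3) at t=0.7341
    y: enter (4,2) at t=0.7972 ← occupied
  → r_2 = 0.7972
beam 3: φ=45°, α=345°
  dir = (cos 345°, sin 345°) = (0.9659, -0.2588); from cell (5,3)
  next x-line at t=0.8386, next y-line at t=2.9751; Δt_x=1.0353, Δt_y=3.8637
    x: enter (6,3) at t=0.8386 ← occupied
  → r_3 = 0.8386
beam 4: φ=90°, α=30°
  dir = (cos 30°, sin 30°) = (0.8660, 0.5000); from cell (5,3)
  next x-line at t=0.9353, next y-line at t=0.4600; Δt_x=1.1547, Δt_y=2.0000
    y: enter (5,4) at t=0.4600
    x: enter (6,4) at t=0.9353
    x: enter (7,4) at t=2.0900
    y: enter (7,5) at t=2.4600
    x: enter (8,5) at t=3.2447
    x: enter (9,5) at t=4.3994 ← occupied
  → r_4 = 4.3994

ranges = [4.8382, 0.7972, 0.8386, 4.3994]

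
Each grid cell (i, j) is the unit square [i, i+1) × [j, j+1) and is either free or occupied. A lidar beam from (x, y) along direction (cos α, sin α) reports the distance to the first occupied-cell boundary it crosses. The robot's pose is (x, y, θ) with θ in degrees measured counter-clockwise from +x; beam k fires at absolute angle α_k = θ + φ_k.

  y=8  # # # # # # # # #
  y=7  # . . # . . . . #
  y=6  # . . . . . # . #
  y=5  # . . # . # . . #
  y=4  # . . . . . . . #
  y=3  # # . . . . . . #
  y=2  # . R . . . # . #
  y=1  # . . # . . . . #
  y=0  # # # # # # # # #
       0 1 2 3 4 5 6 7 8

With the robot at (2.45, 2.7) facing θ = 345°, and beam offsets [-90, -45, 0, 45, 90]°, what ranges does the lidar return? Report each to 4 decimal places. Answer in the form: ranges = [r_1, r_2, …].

ranges = [1.7600, 1.1000, 5.7458, 6.4086, 2.3811]

beam 1: φ=-90°, α=255°
  direction (-0.2588, -0.9659); cell (2,2); t to first gridline: x 1.7387, y 0.7247 (then +3.8637 / +1.0353)
    (2,1) via y @ 0.7247
    (1,1) via x @ 1.7387
    (1,0) via y @ 1.7600  # hit
  → r_1 = 1.7600
beam 2: φ=-45°, α=300°
  direction (0.5000, -0.8660); cell (2,2); t to first gridline: x 1.1000, y 0.8083 (then +2.0000 / +1.1547)
    (2,1) via y @ 0.8083
    (3,1) via x @ 1.1000  # hit
  → r_2 = 1.1000
beam 3: φ=0°, α=345°
  direction (0.9659, -0.2588); cell (2,2); t to first gridline: x 0.5694, y 2.7046 (then +1.0353 / +3.8637)
    (3,2) via x @ 0.5694
    (4,2) via x @ 1.6047
    (5,2) via x @ 2.6400
    (5,1) via y @ 2.7046
    (6,1) via x @ 3.6752
    (7,1) via x @ 4.7105
    (8,1) via x @ 5.7458  # hit
  → r_3 = 5.7458
beam 4: φ=45°, α=30°
  direction (0.8660, 0.5000); cell (2,2); t to first gridline: x 0.6351, y 0.6000 (then +1.1547 / +2.0000)
    (2,3) via y @ 0.6000
    (3,3) via x @ 0.6351
    (4,3) via x @ 1.7898
    (4,4) via y @ 2.6000
    (5,4) via x @ 2.9445
    (6,4) via x @ 4.0992
    (6,5) via y @ 4.6000
    (7,5) via x @ 5.2539
    (8,5) via x @ 6.4086  # hit
  → r_4 = 6.4086
beam 5: φ=90°, α=75°
  direction (0.2588, 0.9659); cell (2,2); t to first gridline: x 2.1250, y 0.3106 (then +3.8637 / +1.0353)
    (2,3) via y @ 0.3106
    (2,4) via y @ 1.3459
    (3,4) via x @ 2.1250
    (3,5) via y @ 2.3811  # hit
  → r_5 = 2.3811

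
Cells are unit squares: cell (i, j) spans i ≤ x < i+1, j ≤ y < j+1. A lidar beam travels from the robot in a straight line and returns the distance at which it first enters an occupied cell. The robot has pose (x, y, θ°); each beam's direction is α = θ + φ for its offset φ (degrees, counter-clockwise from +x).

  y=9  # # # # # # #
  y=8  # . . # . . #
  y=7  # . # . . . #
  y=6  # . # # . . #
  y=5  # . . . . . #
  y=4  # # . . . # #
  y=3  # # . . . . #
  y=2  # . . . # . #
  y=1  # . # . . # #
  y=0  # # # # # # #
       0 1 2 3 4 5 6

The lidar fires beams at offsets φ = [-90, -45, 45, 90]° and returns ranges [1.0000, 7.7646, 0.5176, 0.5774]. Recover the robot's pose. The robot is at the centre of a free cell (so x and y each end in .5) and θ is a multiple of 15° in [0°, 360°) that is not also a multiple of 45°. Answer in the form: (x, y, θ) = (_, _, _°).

(x, y, θ) = (3.5, 1.5, 120°)

Candidates: 30 free-cell centres × 16 headings = 480 poses. Raycast each; keep the one whose scan matches to 4 dp.
  (2.5, 8.5, 30°): beam 1 = 0.5774 ≠ 1.0000 ✗
  (4.5, 3.5, 345°): beam 1 = 0.5176 ≠ 1.0000 ✗
  (5.5, 3.5, 240°): beam 1 = 5.1962 ≠ 1.0000 ✗
  (1.5, 6.5, 345°): beam 1 = 1.5529 ≠ 1.0000 ✗
  …
  (3.5, 1.5, 120°): r_1=1.0000, r_2=7.7646, r_3=0.5176, r_4=0.5774 — all match ✓
Unique over the lattice → pose = (3.5, 1.5, 120°).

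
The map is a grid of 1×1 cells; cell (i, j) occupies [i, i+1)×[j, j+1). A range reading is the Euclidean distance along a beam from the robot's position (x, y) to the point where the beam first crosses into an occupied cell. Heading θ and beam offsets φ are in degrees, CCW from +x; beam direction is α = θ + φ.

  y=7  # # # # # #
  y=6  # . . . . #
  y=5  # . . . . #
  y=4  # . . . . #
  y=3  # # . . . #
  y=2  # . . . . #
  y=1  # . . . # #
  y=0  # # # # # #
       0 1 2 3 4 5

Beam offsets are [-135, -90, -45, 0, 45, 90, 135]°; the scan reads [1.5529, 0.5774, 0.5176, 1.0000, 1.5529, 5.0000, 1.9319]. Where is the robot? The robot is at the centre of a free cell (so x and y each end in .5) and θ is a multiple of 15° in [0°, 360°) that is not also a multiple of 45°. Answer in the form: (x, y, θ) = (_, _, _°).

Enumerate (i+0.5, j+0.5, θ) over the 22 free cells and 16 admissible headings. For each, cast all 7 beams and compare to the given ranges.
  (4.5, 3.5, 150°): beam 1 = 0.5176 ≠ 1.5529 ✗
  (1.5, 1.5, 330°): beam 1 = 0.5176 ≠ 1.5529 ✗
  (3.5, 1.5, 105°): beam 1 = 0.5774 ≠ 1.5529 ✗
  …
  (2.5, 1.5, 330°): r_1=1.5529, r_2=0.5774, r_3=0.5176, r_4=1.0000, r_5=1.5529, r_6=5.0000, r_7=1.9319 — all match ✓
No second candidate reproduces the full scan.

(x, y, θ) = (2.5, 1.5, 330°)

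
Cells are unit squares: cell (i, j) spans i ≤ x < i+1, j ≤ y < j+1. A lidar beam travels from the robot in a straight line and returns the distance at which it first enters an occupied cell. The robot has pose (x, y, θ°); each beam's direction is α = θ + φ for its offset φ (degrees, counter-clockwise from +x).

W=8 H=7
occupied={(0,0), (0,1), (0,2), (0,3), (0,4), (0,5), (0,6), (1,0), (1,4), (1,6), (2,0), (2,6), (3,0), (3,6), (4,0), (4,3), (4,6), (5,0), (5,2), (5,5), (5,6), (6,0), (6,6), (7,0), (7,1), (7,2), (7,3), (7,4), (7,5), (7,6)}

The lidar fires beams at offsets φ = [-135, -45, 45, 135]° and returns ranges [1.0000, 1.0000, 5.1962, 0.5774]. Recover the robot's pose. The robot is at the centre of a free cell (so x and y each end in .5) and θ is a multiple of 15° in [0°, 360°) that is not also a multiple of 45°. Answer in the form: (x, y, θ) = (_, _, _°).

(x, y, θ) = (2.5, 5.5, 285°)

Candidates: 26 free-cell centres × 16 headings = 416 poses. Raycast each; keep the one whose scan matches to 4 dp.
  (4.5, 1.5, 300°): beam 1 = 3.6235 ≠ 1.0000 ✗
  (3.5, 4.5, 195°): beam 1 = 1.7321 ≠ 1.0000 ✗
  (3.5, 5.5, 30°): beam 1 = 4.6587 ≠ 1.0000 ✗
  (3.5, 1.5, 210°): beam 1 = 1.9319 ≠ 1.0000 ✗
  (5.5, 1.5, 30°): beam 1 = 0.5176 ≠ 1.0000 ✗
  …
  (2.5, 5.5, 285°): r_1=1.0000, r_2=1.0000, r_3=5.1962, r_4=0.5774 — all match ✓
No second candidate reproduces the full scan.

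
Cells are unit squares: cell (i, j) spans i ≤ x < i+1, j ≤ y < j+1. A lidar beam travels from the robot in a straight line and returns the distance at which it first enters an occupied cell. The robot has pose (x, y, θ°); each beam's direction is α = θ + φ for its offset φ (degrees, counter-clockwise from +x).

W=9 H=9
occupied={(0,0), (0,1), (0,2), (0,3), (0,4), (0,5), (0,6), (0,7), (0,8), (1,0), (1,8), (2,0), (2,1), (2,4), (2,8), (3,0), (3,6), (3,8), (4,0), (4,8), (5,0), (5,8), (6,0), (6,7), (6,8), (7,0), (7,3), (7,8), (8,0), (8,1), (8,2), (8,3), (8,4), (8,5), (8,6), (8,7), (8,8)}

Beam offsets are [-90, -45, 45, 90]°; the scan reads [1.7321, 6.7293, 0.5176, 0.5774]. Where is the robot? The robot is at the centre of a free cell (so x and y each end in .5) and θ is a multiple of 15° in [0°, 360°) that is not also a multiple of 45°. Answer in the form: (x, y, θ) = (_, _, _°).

(x, y, θ) = (5.5, 7.5, 300°)

Candidates: 44 free-cell centres × 16 headings = 704 poses. Raycast each; keep the one whose scan matches to 4 dp.
  (1.5, 6.5, 165°): beam 1 = 1.5529 ≠ 1.7321 ✗
  (4.5, 5.5, 150°): beam 1 = 2.8868 ≠ 1.7321 ✗
  (7.5, 6.5, 195°): beam 1 = 1.5529 ≠ 1.7321 ✗
  …
  (5.5, 7.5, 300°): r_1=1.7321, r_2=6.7293, r_3=0.5176, r_4=0.5774 — all match ✓
Only this pose fits every beam.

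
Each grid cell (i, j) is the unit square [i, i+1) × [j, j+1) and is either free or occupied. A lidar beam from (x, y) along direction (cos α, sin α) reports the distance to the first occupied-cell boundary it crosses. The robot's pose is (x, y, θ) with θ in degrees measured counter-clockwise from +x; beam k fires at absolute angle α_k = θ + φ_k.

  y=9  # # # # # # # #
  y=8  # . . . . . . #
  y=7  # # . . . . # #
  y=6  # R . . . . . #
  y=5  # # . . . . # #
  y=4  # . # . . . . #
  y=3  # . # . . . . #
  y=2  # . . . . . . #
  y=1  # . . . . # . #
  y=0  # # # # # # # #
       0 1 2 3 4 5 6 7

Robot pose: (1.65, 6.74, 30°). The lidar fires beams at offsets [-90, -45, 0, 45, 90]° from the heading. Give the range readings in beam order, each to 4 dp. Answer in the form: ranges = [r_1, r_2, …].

beam 1: φ=-90°, α=300°
  direction (0.5000, -0.8660); cell (1,6); t to first gridline: x 0.7000, y 0.8545 (then +2.0000 / +1.1547)
    (2,6) via x @ 0.7000
    (2,5) via y @ 0.8545
    (2,4) via y @ 2.0092  # hit
  → r_1 = 2.0092
beam 2: φ=-45°, α=345°
  direction (0.9659, -0.2588); cell (1,6); t to first gridline: x 0.3623, y 2.8591 (then +1.0353 / +3.8637)
    (2,6) via x @ 0.3623
    (3,6) via x @ 1.3976
    (4,6) via x @ 2.4329
    (4,5) via y @ 2.8591
    (5,5) via x @ 3.4682
    (6,5) via x @ 4.5035  # hit
  → r_2 = 4.5035
beam 3: φ=0°, α=30°
  direction (0.8660, 0.5000); cell (1,6); t to first gridline: x 0.4041, y 0.5200 (then +1.1547 / +2.0000)
    (2,6) via x @ 0.4041
    (2,7) via y @ 0.5200
    (3,7) via x @ 1.5588
    (3,8) via y @ 2.5200
    (4,8) via x @ 2.7135
    (5,8) via x @ 3.8682
    (5,9) via y @ 4.5200  # hit
  → r_3 = 4.5200
beam 4: φ=45°, α=75°
  direction (0.2588, 0.9659); cell (1,6); t to first gridline: x 1.3523, y 0.2692 (then +3.8637 / +1.0353)
    (1,7) via y @ 0.2692  # hit
  → r_4 = 0.2692
beam 5: φ=90°, α=120°
  direction (-0.5000, 0.8660); cell (1,6); t to first gridline: x 1.3000, y 0.3002 (then +2.0000 / +1.1547)
    (1,7) via y @ 0.3002  # hit
  → r_5 = 0.3002

ranges = [2.0092, 4.5035, 4.5200, 0.2692, 0.3002]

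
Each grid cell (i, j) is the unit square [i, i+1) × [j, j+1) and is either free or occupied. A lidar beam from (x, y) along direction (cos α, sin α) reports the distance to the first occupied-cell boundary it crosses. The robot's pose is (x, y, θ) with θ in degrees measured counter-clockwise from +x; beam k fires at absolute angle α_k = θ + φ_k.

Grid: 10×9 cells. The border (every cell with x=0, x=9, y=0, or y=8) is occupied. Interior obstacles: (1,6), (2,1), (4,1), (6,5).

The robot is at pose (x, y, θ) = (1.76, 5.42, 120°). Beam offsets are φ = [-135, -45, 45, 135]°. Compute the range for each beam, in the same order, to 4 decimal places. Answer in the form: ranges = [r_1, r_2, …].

ranges = [7.4954, 0.6005, 0.7868, 2.9364]

beam 1: φ=-135°, α=345°
  direction (0.9659, -0.2588); cell (1,5); t to first gridline: x 0.2485, y 1.6228 (then +1.0353 / +3.8637)
    (2,5) via x @ 0.2485
    (3,5) via x @ 1.2837
    (3,4) via y @ 1.6228
    (4,4) via x @ 2.3190
    (5,4) via x @ 3.3543
    (6,4) via x @ 4.3896
    (7,4) via x @ 5.4248
    (7,3) via y @ 5.4865
    (8,3) via x @ 6.4601
    (9,3) via x @ 7.4954  # hit
  → r_1 = 7.4954
beam 2: φ=-45°, α=75°
  direction (0.2588, 0.9659); cell (1,5); t to first gridline: x 0.9273, y 0.6005 (then +3.8637 / +1.0353)
    (1,6) via y @ 0.6005  # hit
  → r_2 = 0.6005
beam 3: φ=45°, α=165°
  direction (-0.9659, 0.2588); cell (1,5); t to first gridline: x 0.7868, y 2.2409 (then +1.0353 / +3.8637)
    (0,5) via x @ 0.7868  # hit
  → r_3 = 0.7868
beam 4: φ=135°, α=255°
  direction (-0.2588, -0.9659); cell (1,5); t to first gridline: x 2.9364, y 0.4348 (then +3.8637 / +1.0353)
    (1,4) via y @ 0.4348
    (1,3) via y @ 1.4701
    (1,2) via y @ 2.5054
    (0,2) via x @ 2.9364  # hit
  → r_4 = 2.9364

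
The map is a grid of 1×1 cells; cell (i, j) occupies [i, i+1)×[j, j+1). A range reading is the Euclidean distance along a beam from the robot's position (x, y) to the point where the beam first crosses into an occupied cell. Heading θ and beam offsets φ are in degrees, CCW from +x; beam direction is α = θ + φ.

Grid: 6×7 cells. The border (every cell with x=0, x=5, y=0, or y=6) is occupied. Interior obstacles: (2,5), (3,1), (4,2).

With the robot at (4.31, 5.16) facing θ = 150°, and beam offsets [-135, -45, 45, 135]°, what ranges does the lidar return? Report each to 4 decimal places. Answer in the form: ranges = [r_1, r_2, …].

ranges = [0.7143, 0.8696, 3.4268, 2.2362]

beam 1: φ=-135°, α=15°
  direction (0.9659, 0.2588); cell (4,5); t to first gridline: x 0.7143, y 3.2455 (then +1.0353 / +3.8637)
    (5,5) via x @ 0.7143  # hit
  → r_1 = 0.7143
beam 2: φ=-45°, α=105°
  direction (-0.2588, 0.9659); cell (4,5); t to first gridline: x 1.1977, y 0.8696 (then +3.8637 / +1.0353)
    (4,6) via y @ 0.8696  # hit
  → r_2 = 0.8696
beam 3: φ=45°, α=195°
  direction (-0.9659, -0.2588); cell (4,5); t to first gridline: x 0.3209, y 0.6182 (then +1.0353 / +3.8637)
    (3,5) via x @ 0.3209
    (3,4) via y @ 0.6182
    (2,4) via x @ 1.3562
    (1,4) via x @ 2.3915
    (0,4) via x @ 3.4268  # hit
  → r_3 = 3.4268
beam 4: φ=135°, α=285°
  direction (0.2588, -0.9659); cell (4,5); t to first gridline: x 2.6660, y 0.1656 (then +3.8637 / +1.0353)
    (4,4) via y @ 0.1656
    (4,3) via y @ 1.2009
    (4,2) via y @ 2.2362  # hit
  → r_4 = 2.2362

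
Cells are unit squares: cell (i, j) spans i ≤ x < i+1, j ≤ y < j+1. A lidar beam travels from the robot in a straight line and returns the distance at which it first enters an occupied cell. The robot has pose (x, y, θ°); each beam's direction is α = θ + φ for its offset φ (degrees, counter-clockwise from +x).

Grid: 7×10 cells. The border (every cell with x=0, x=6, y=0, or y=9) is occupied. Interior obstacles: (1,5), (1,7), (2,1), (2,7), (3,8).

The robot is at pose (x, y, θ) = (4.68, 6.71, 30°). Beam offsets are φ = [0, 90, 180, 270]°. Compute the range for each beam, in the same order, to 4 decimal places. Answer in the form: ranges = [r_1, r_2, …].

beam 1: φ=0°, α=30°
  direction (0.8660, 0.5000); cell (4,6); t to first gridline: x 0.3695, y 0.5800 (then +1.1547 / +2.0000)
    (5,6) via x @ 0.3695
    (5,7) via y @ 0.5800
    (6,7) via x @ 1.5242  # hit
  → r_1 = 1.5242
beam 2: φ=90°, α=120°
  direction (-0.5000, 0.8660); cell (4,6); t to first gridline: x 1.3600, y 0.3349 (then +2.0000 / +1.1547)
    (4,7) via y @ 0.3349
    (3,7) via x @ 1.3600
    (3,8) via y @ 1.4896  # hit
  → r_2 = 1.4896
beam 3: φ=180°, α=210°
  direction (-0.8660, -0.5000); cell (4,6); t to first gridline: x 0.7852, y 1.4200 (then +1.1547 / +2.0000)
    (3,6) via x @ 0.7852
    (3,5) via y @ 1.4200
    (2,5) via x @ 1.9399
    (1,5) via x @ 3.0946  # hit
  → r_3 = 3.0946
beam 4: φ=270°, α=300°
  direction (0.5000, -0.8660); cell (4,6); t to first gridline: x 0.6400, y 0.8198 (then +2.0000 / +1.1547)
    (5,6) via x @ 0.6400
    (5,5) via y @ 0.8198
    (5,4) via y @ 1.9745
    (6,4) via x @ 2.6400  # hit
  → r_4 = 2.6400

ranges = [1.5242, 1.4896, 3.0946, 2.6400]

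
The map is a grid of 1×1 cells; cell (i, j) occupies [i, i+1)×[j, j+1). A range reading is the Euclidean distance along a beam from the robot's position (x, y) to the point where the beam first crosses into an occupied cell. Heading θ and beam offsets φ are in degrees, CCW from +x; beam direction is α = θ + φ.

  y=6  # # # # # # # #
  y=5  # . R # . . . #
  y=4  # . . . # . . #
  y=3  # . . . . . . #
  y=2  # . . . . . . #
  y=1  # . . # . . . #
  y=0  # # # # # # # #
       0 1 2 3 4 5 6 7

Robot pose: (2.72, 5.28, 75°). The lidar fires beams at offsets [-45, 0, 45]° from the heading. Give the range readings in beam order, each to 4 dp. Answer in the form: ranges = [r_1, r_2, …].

ranges = [0.3233, 0.7454, 0.8314]

beam 1: φ=-45°, α=30°
  cosα=0.8660 sinα=0.5000 | (2,5) | tMaxX 0.3233 tMaxY 1.4400 | tΔX 1.1547 tΔY 2.0000
    t=0.3233 [x] (3,5) — stop
  → r_1 = 0.3233
beam 2: φ=0°, α=75°
  cosα=0.2588 sinα=0.9659 | (2,5) | tMaxX 1.0818 tMaxY 0.7454 | tΔX 3.8637 tΔY 1.0353
    t=0.7454 [y] (2,6) — stop
  → r_2 = 0.7454
beam 3: φ=45°, α=120°
  cosα=-0.5000 sinα=0.8660 | (2,5) | tMaxX 1.4400 tMaxY 0.8314 | tΔX 2.0000 tΔY 1.1547
    t=0.8314 [y] (2,6) — stop
  → r_3 = 0.8314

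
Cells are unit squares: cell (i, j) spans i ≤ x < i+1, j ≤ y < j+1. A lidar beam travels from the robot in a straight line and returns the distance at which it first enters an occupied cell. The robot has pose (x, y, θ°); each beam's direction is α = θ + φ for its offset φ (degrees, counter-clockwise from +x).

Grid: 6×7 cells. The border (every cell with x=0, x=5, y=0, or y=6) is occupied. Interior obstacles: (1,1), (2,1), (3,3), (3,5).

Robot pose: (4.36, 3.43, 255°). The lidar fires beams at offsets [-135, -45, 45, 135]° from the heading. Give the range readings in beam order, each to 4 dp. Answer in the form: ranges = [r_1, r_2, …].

ranges = [1.8129, 0.4157, 1.2800, 0.7390]

beam 1: φ=-135°, α=120°
  direction (-0.5000, 0.8660); cell (4,3); t to first gridline: x 0.7200, y 0.6582 (then +2.0000 / +1.1547)
    (4,4) via y @ 0.6582
    (3,4) via x @ 0.7200
    (3,5) via y @ 1.8129  # hit
  → r_1 = 1.8129
beam 2: φ=-45°, α=210°
  direction (-0.8660, -0.5000); cell (4,3); t to first gridline: x 0.4157, y 0.8600 (then +1.1547 / +2.0000)
    (3,3) via x @ 0.4157  # hit
  → r_2 = 0.4157
beam 3: φ=45°, α=300°
  direction (0.5000, -0.8660); cell (4,3); t to first gridline: x 1.2800, y 0.4965 (then +2.0000 / +1.1547)
    (4,2) via y @ 0.4965
    (5,2) via x @ 1.2800  # hit
  → r_3 = 1.2800
beam 4: φ=135°, α=30°
  direction (0.8660, 0.5000); cell (4,3); t to first gridline: x 0.7390, y 1.1400 (then +1.1547 / +2.0000)
    (5,3) via x @ 0.7390  # hit
  → r_4 = 0.7390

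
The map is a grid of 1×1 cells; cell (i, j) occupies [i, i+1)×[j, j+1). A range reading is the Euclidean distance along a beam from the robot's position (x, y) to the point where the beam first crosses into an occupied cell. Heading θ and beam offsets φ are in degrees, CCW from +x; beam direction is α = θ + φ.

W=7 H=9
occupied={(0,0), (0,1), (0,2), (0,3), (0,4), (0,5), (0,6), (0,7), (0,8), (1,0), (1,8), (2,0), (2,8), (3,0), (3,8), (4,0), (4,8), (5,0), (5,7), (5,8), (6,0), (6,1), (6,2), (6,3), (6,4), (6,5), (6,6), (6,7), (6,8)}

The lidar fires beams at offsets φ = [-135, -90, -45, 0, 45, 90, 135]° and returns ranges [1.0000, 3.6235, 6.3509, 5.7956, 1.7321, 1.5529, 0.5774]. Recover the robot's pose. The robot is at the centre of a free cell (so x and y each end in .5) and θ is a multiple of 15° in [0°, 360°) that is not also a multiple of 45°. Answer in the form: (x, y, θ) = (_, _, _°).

(x, y, θ) = (2.5, 1.5, 105°)

The pose lattice has 34·16 = 544 candidates. Test each by forward raycasting.
  (3.5, 2.5, 15°): beam 1 = 1.7321 ≠ 1.0000 ✗
  (1.5, 4.5, 330°): beam 1 = 0.5176 ≠ 1.0000 ✗
  (4.5, 6.5, 300°): beam 1 = 3.6235 ≠ 1.0000 ✗
  …
  (2.5, 1.5, 105°): r_1=1.0000, r_2=3.6235, r_3=6.3509, r_4=5.7956, r_5=1.7321, r_6=1.5529, r_7=0.5774 — all match ✓
Unique over the lattice → pose = (2.5, 1.5, 105°).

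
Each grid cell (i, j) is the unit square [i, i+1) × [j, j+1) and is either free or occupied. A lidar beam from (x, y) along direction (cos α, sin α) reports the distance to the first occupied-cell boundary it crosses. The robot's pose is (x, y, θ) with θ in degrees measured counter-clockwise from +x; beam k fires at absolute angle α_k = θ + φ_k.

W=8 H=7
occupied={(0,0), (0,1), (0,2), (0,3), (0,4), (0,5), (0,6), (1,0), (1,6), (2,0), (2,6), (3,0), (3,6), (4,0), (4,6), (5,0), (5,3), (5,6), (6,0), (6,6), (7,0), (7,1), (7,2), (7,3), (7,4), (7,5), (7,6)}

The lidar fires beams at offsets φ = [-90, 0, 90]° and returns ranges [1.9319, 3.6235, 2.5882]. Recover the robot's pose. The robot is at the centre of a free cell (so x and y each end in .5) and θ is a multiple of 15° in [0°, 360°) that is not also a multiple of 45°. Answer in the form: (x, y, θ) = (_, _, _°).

Enumerate (i+0.5, j+0.5, θ) over the 29 free cells and 16 admissible headings. For each, cast all 3 beams and compare to the given ranges.
  (3.5, 3.5, 105°): beam 1 = 1.5529 ≠ 1.9319 ✗
  (3.5, 3.5, 120°): beam 1 = 4.0415 ≠ 1.9319 ✗
  (2.5, 5.5, 210°): beam 1 = 0.5774 ≠ 1.9319 ✗
  …
  (3.5, 2.5, 105°): r_1=1.9319, r_2=3.6235, r_3=2.5882 — all match ✓
Only this pose fits every beam.

(x, y, θ) = (3.5, 2.5, 105°)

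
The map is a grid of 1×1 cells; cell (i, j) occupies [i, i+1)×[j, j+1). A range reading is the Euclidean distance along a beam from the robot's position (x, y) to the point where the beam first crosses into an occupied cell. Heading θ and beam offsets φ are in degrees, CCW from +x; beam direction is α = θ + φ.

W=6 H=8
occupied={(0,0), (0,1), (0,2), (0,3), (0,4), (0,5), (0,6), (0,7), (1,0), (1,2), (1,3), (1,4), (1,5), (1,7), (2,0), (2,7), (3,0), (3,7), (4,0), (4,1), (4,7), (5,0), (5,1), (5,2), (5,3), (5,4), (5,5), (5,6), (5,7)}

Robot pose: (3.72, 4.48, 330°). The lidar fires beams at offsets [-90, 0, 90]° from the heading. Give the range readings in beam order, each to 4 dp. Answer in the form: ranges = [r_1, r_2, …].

ranges = [4.0184, 1.4780, 2.5600]

beam 1: φ=-90°, α=240°
  direction (-0.5000, -0.8660); cell (3,4); t to first gridline: x 1.4400, y 0.5543 (then +2.0000 / +1.1547)
    (3,3) via y @ 0.5543
    (2,3) via x @ 1.4400
    (2,2) via y @ 1.7090
    (2,1) via y @ 2.8637
    (1,1) via x @ 3.4400
    (1,0) via y @ 4.0184  # hit
  → r_1 = 4.0184
beam 2: φ=0°, α=330°
  direction (0.8660, -0.5000); cell (3,4); t to first gridline: x 0.3233, y 0.9600 (then +1.1547 / +2.0000)
    (4,4) via x @ 0.3233
    (4,3) via y @ 0.9600
    (5,3) via x @ 1.4780  # hit
  → r_2 = 1.4780
beam 3: φ=90°, α=60°
  direction (0.5000, 0.8660); cell (3,4); t to first gridline: x 0.5600, y 0.6004 (then +2.0000 / +1.1547)
    (4,4) via x @ 0.5600
    (4,5) via y @ 0.6004
    (4,6) via y @ 1.7551
    (5,6) via x @ 2.5600  # hit
  → r_3 = 2.5600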